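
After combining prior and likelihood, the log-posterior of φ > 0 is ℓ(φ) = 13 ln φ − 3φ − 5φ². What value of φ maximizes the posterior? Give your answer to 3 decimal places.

ℓ'(φ) = 13/φ − 3 − 10φ. Setting this to zero and multiplying by φ: 10φ² + 3φ − 13 = 0.
φ = (−3 + √(3² + 4·10·13)) / (2·10) = (−3 + √529) / 20 = (−3 + 23)/20 = 1.
ℓ''(φ) = −13/φ² − 10 < 0, confirming a maximum.

φ̂_MAP = 1.000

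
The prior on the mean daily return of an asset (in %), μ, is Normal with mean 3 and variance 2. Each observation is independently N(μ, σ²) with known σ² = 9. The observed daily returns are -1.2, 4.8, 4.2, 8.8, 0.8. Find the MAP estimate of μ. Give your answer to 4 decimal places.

n = 5; x̄ = ((-1.2) + 4.8 + 4.2 + 8.8 + 0.8)/5 = 17.4/5 = 3.48.
For a Normal prior and Normal likelihood with known variance, the posterior is Normal; its mode equals its mean, the precision-weighted average.
Prior precision 1/σ₀² = 1/2 = 0.5; data precision n/σ² = 5/9.
μ̂ = (0.5·3 + (5/9)·3.48) / (0.5 + 5/9) = (103/30)/(19/18) = 309/95 ≈ 3.2526.

μ̂_MAP = 3.2526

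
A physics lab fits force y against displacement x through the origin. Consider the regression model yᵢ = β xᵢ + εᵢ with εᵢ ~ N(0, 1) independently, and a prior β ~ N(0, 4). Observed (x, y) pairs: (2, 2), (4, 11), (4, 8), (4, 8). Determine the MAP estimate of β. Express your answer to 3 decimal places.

log p(β | y) = −Σ(yᵢ − βxᵢ)²/(2·1) − β²/(2·4) + const.
Setting the derivative to zero: Σxᵢ(yᵢ − βxᵢ)/1 − β/4 = 0, so β = Σxᵢyᵢ / (Σxᵢ² + σ²/τ²).
Σxᵢyᵢ = 2·2 + 4·11 + 4·8 + 4·8 = 112; Σxᵢ² = 52; σ²/τ² = 0.25.
β̂_MAP = 112 / (52 + 0.25) = 112/52.25 ≈ 2.144.

β̂_MAP = 2.144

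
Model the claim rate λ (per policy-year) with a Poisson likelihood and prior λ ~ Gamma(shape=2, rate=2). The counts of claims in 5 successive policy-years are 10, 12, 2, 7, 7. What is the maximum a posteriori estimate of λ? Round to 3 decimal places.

Σxᵢ = 10+12+2+7+7 = 38, with n = 5.
Posterior ∝ λe^(−2λ) · λ^38e^(−5λ) = λ^39e^(−7λ), i.e. Gamma(shape=40, rate=7).
The mode of a Gamma(a, b) with a ≥ 1 (shape–rate) is (a−1)/b = 39/7 ≈ 5.571.

λ̂_MAP = 5.571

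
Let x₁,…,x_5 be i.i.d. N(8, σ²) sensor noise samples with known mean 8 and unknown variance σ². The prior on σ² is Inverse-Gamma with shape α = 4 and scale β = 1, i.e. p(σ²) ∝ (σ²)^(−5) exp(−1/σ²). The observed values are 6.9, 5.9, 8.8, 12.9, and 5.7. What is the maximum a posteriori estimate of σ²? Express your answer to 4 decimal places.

σ̂²_MAP = 2.5040

Sum of squared deviations about the known mean: SS = (6.9−8)² + (5.9−8)² + (8.8−8)² + (12.9−8)² + (5.7−8)² = 35.56.
The Normal likelihood contributes (σ²)^(−n/2) exp(−SS/(2σ²)), so the posterior is Inverse-Gamma(α + n/2, β + SS/2) = Inverse-Gamma(6.5, 18.78).
The mode of Inverse-Gamma(a, b) is b/(a+1) = 18.78/7.5 ≈ 2.5040.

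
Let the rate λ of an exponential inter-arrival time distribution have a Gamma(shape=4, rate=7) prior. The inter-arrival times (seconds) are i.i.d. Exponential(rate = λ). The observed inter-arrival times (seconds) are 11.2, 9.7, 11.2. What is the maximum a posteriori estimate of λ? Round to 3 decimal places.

λ̂_MAP = 0.153

The Exponential(rate=λ) likelihood is ∝ λ^n e^(−λΣtᵢ). Here n = 3 and Σtᵢ = 11.2 + 9.7 + 11.2 = 32.1.
Posterior ∝ λ^3e^(−7λ) · λ^3e^(−32.1λ) = λ^6e^(−39.1λ), i.e. Gamma(7, 39.1).
Mode = (a−1)/b = 6/39.1 ≈ 0.153.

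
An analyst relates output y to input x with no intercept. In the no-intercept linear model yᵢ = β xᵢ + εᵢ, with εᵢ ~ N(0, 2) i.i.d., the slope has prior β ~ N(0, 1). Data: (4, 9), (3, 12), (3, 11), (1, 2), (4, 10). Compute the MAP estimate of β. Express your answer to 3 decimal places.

log p(β | y) = −Σ(yᵢ − βxᵢ)²/(2·2) − β²/(2·1) + const.
Setting the derivative to zero: Σxᵢ(yᵢ − βxᵢ)/2 − β/1 = 0, so β = Σxᵢyᵢ / (Σxᵢ² + σ²/τ²).
Σxᵢyᵢ = 4·9 + 3·12 + 3·11 + 1·2 + 4·10 = 147; Σxᵢ² = 51; σ²/τ² = 2.
β̂_MAP = 147 / (51 + 2) = 147/53 ≈ 2.774.

β̂_MAP = 2.774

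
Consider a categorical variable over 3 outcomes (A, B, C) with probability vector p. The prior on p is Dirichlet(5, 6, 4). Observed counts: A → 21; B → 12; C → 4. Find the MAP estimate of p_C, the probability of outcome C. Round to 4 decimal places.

MAP estimate of p_C = 0.1429

The posterior is Dirichlet(αᵢ + nᵢ) = Dirichlet(26, 18, 8).
For a Dirichlet(a₁,…,a_K) with all aᵢ > 1, the mode has j-th component (aⱼ − 1)/(Σaᵢ − K).
Here Σaᵢ = 52 and K = 3, so p_C = (8 − 1)/(52 − 3) = 7/49 ≈ 0.1429.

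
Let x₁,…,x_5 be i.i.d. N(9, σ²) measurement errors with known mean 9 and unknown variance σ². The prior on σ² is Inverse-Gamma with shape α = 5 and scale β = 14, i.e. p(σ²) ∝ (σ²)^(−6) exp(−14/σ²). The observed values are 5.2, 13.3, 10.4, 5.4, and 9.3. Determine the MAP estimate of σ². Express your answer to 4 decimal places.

σ̂²_MAP = 4.4671

Sum of squared deviations about the known mean: SS = (5.2−9)² + (13.3−9)² + (10.4−9)² + (5.4−9)² + (9.3−9)² = 47.94.
The Normal likelihood contributes (σ²)^(−n/2) exp(−SS/(2σ²)), so the posterior is Inverse-Gamma(α + n/2, β + SS/2) = Inverse-Gamma(7.5, 37.97).
The mode of Inverse-Gamma(a, b) is b/(a+1) = 37.97/8.5 ≈ 4.4671.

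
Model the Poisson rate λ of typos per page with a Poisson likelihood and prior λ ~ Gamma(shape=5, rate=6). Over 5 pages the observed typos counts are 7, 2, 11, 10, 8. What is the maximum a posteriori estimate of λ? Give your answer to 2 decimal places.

Σxᵢ = 7+2+11+10+8 = 38, with n = 5.
Posterior ∝ λ^4e^(−6λ) · λ^38e^(−5λ) = λ^42e^(−11λ), i.e. Gamma(shape=43, rate=11).
The mode of a Gamma(a, b) with a ≥ 1 (shape–rate) is (a−1)/b = 42/11 ≈ 3.82.

λ̂_MAP = 3.82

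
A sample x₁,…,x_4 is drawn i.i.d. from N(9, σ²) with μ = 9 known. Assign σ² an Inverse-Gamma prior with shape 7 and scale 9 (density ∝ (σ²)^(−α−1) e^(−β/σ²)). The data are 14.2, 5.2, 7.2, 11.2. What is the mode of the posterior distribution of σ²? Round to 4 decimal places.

Sum of squared deviations about the known mean: SS = (14.2−9)² + (5.2−9)² + (7.2−9)² + (11.2−9)² = 49.56.
The Normal likelihood contributes (σ²)^(−n/2) exp(−SS/(2σ²)), so the posterior is Inverse-Gamma(α + n/2, β + SS/2) = Inverse-Gamma(9, 33.78).
The mode of Inverse-Gamma(a, b) is b/(a+1) = 33.78/10 ≈ 3.3780.

σ̂²_MAP = 3.3780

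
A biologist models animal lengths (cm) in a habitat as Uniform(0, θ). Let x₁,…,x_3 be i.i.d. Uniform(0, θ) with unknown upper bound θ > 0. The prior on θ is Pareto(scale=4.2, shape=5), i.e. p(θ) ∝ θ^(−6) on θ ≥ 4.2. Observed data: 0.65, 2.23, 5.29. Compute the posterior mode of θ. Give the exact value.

θ̂_MAP = 5.29

The Uniform(0, θ) likelihood is θ^(−n) for θ ≥ max(xᵢ), zero otherwise. Here max(xᵢ) = 5.29.
Posterior ∝ θ^(−6) · θ^(−3) = θ^(−9) on θ ≥ max(4.2, 5.29) = 5.29.
This density is strictly decreasing in θ, so the posterior mode lies at the lower boundary of the support.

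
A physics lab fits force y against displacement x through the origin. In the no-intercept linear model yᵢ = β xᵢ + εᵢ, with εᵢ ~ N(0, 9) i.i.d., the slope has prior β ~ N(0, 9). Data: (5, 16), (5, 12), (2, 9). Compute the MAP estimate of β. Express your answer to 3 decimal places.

log p(β | y) = −Σ(yᵢ − βxᵢ)²/(2·9) − β²/(2·9) + const.
Setting the derivative to zero: Σxᵢ(yᵢ − βxᵢ)/9 − β/9 = 0, so β = Σxᵢyᵢ / (Σxᵢ² + σ²/τ²).
Σxᵢyᵢ = 5·16 + 5·12 + 2·9 = 158; Σxᵢ² = 54; σ²/τ² = 1.
β̂_MAP = 158 / (54 + 1) = 158/55 ≈ 2.873.

β̂_MAP = 2.873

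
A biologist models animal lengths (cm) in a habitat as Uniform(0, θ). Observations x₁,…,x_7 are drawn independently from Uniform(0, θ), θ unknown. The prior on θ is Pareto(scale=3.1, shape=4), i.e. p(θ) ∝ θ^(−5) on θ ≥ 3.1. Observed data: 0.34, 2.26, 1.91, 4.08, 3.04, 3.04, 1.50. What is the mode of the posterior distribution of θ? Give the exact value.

The Uniform(0, θ) likelihood is θ^(−n) for θ ≥ max(xᵢ), zero otherwise. Here max(xᵢ) = 4.08.
Posterior ∝ θ^(−5) · θ^(−7) = θ^(−12) on θ ≥ max(3.1, 4.08) = 4.08.
This density is strictly decreasing in θ, so the posterior mode lies at the lower boundary of the support.

θ̂_MAP = 4.08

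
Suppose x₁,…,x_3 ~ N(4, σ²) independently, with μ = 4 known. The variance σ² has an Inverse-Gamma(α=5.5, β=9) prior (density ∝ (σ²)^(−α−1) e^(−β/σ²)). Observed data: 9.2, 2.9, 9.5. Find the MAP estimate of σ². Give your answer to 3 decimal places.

σ̂²_MAP = 4.781

Sum of squared deviations about the known mean: SS = (9.2−4)² + (2.9−4)² + (9.5−4)² = 58.5.
The Normal likelihood contributes (σ²)^(−n/2) exp(−SS/(2σ²)), so the posterior is Inverse-Gamma(α + n/2, β + SS/2) = Inverse-Gamma(7, 38.25).
The mode of Inverse-Gamma(a, b) is b/(a+1) = 38.25/8 ≈ 4.781.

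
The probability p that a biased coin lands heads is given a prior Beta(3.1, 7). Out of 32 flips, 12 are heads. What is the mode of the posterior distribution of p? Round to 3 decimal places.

p̂_MAP = 0.352

Prior: Beta(3.1, 7).
Data: 12 successes in 32 trials. The binomial likelihood contributes p^12(1−p)^20, so the posterior is Beta(3.1+12, 7+20) = Beta(15.1, 27).
For Beta(a, b) with a, b > 1 the mode is (a−1)/(a+b−2) = 14.1/40.1 ≈ 0.352.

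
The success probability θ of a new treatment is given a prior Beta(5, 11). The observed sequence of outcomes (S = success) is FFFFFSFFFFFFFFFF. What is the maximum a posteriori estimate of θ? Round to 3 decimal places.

Prior: Beta(5, 11).
Data: 1 success in 16 trials (from the sequence). The binomial likelihood contributes θ(1−θ)^15, so the posterior is Beta(5+1, 11+15) = Beta(6, 26).
For Beta(a, b) with a, b > 1 the mode is (a−1)/(a+b−2) = 5/30 ≈ 0.167.

θ̂_MAP = 0.167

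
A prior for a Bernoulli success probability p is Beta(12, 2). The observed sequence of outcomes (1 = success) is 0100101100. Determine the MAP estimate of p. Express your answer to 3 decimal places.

Prior: Beta(12, 2).
Data: 4 successes in 10 trials (from the sequence). The binomial likelihood contributes p^4(1−p)^6, so the posterior is Beta(12+4, 2+6) = Beta(16, 8).
For Beta(a, b) with a, b > 1 the mode is (a−1)/(a+b−2) = 15/22 ≈ 0.682.

p̂_MAP = 0.682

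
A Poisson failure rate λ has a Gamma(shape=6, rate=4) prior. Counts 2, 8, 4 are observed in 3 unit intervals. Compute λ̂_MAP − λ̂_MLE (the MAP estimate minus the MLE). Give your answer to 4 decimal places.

MAP − MLE = -1.9524

Σxᵢ = 14. Posterior is Gamma(20, 7); MAP = (20−1)/7 = 19/7 ≈ 2.71429.
MLE = x̄ = 14/3 ≈ 4.66667.
Difference = 19/7 − 14/3 = -41/21 ≈ -1.9524.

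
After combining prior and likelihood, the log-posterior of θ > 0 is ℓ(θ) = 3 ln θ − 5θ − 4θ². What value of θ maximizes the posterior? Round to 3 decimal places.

ℓ'(θ) = 3/θ − 5 − 8θ. Setting this to zero and multiplying by θ: 8θ² + 5θ − 3 = 0.
θ = (−5 + √(5² + 4·8·3)) / (2·8) = (−5 + √121) / 16 = (−5 + 11)/16 = 3/8.
ℓ''(θ) = −3/θ² − 8 < 0, confirming a maximum.

θ̂_MAP = 0.375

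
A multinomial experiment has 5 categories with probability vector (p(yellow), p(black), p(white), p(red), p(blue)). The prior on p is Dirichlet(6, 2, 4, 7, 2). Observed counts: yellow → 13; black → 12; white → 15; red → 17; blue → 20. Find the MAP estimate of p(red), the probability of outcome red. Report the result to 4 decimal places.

The posterior is Dirichlet(αᵢ + nᵢ) = Dirichlet(19, 14, 19, 24, 22).
For a Dirichlet(a₁,…,a_K) with all aᵢ > 1, the mode has j-th component (aⱼ − 1)/(Σaᵢ − K).
Here Σaᵢ = 98 and K = 5, so p(red) = (24 − 1)/(98 − 5) = 23/93 ≈ 0.2473.

MAP estimate of p(red) = 0.2473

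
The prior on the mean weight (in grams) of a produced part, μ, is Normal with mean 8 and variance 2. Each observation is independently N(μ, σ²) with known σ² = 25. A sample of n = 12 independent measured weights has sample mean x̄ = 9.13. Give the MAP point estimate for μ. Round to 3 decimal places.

n = 12, x̄ = 9.13.
For a Normal prior and Normal likelihood with known variance, the posterior is Normal; its mode equals its mean, the precision-weighted average.
Prior precision 1/σ₀² = 1/2 = 0.5; data precision n/σ² = 12/25 = 0.48.
μ̂ = (0.5·8 + 0.48·9.13) / (0.5 + 0.48) = 8.3824/0.98 = 10478/1225 ≈ 8.553.

μ̂_MAP = 8.553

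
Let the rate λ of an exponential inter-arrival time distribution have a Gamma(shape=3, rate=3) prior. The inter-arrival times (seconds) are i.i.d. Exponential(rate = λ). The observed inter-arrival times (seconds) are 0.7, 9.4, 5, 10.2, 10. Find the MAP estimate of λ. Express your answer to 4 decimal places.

λ̂_MAP = 0.1828

The Exponential(rate=λ) likelihood is ∝ λ^n e^(−λΣtᵢ). Here n = 5 and Σtᵢ = 0.7 + 9.4 + 5 + 10.2 + 10 = 35.3.
Posterior ∝ λ^2e^(−3λ) · λ^5e^(−35.3λ) = λ^7e^(−38.3λ), i.e. Gamma(8, 38.3).
Mode = (a−1)/b = 7/38.3 ≈ 0.1828.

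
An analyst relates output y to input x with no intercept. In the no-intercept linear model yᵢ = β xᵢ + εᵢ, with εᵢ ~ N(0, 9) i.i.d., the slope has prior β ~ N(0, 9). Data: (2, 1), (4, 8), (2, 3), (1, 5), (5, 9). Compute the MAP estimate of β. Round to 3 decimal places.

log p(β | y) = −Σ(yᵢ − βxᵢ)²/(2·9) − β²/(2·9) + const.
Setting the derivative to zero: Σxᵢ(yᵢ − βxᵢ)/9 − β/9 = 0, so β = Σxᵢyᵢ / (Σxᵢ² + σ²/τ²).
Σxᵢyᵢ = 2·1 + 4·8 + 2·3 + 1·5 + 5·9 = 90; Σxᵢ² = 50; σ²/τ² = 1.
β̂_MAP = 90 / (50 + 1) = 90/51 ≈ 1.765.

β̂_MAP = 1.765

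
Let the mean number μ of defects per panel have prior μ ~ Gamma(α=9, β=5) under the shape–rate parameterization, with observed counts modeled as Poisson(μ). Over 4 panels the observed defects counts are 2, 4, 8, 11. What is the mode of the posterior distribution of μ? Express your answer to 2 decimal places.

Σxᵢ = 2+4+8+11 = 25, with n = 4.
Posterior ∝ μ^8e^(−5μ) · μ^25e^(−4μ) = μ^33e^(−9μ), i.e. Gamma(shape=34, rate=9).
The mode of a Gamma(a, b) with a ≥ 1 (shape–rate) is (a−1)/b = 33/9 ≈ 3.67.

μ̂_MAP = 3.67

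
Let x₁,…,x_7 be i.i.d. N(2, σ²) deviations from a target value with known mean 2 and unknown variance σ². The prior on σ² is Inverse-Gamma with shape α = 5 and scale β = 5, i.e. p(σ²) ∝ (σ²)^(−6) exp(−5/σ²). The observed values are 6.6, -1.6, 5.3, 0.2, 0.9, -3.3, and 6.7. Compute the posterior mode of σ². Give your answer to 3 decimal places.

σ̂²_MAP = 5.771

Sum of squared deviations about the known mean: SS = (6.6−2)² + (-1.6−2)² + (5.3−2)² + (0.2−2)² + (0.9−2)² + (-3.3−2)² + (6.7−2)² = 99.64.
The Normal likelihood contributes (σ²)^(−n/2) exp(−SS/(2σ²)), so the posterior is Inverse-Gamma(α + n/2, β + SS/2) = Inverse-Gamma(8.5, 54.82).
The mode of Inverse-Gamma(a, b) is b/(a+1) = 54.82/9.5 ≈ 5.771.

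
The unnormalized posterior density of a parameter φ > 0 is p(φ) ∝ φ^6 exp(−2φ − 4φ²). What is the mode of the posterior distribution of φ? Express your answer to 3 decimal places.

ℓ'(φ) = 6/φ − 2 − 8φ. Setting this to zero and multiplying by φ: 8φ² + 2φ − 6 = 0.
φ = (−2 + √(2² + 4·8·6)) / (2·8) = (−2 + √196) / 16 = (−2 + 14)/16 = 3/4.
ℓ''(φ) = −6/φ² − 8 < 0, confirming a maximum.

φ̂_MAP = 0.750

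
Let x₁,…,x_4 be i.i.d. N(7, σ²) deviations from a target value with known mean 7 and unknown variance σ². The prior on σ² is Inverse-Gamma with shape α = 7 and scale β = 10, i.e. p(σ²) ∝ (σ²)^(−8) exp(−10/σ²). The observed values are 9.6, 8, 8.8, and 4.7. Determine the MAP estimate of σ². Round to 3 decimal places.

σ̂²_MAP = 1.815

Sum of squared deviations about the known mean: SS = (9.6−7)² + (8−7)² + (8.8−7)² + (4.7−7)² = 16.29.
The Normal likelihood contributes (σ²)^(−n/2) exp(−SS/(2σ²)), so the posterior is Inverse-Gamma(α + n/2, β + SS/2) = Inverse-Gamma(9, 18.145).
The mode of Inverse-Gamma(a, b) is b/(a+1) = 18.145/10 ≈ 1.815.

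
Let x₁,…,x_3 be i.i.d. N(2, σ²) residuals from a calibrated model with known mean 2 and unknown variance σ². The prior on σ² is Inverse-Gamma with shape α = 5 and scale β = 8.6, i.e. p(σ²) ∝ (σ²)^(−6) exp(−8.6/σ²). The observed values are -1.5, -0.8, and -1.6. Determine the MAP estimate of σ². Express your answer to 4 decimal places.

Sum of squared deviations about the known mean: SS = (-1.5−2)² + (-0.8−2)² + (-1.6−2)² = 33.05.
The Normal likelihood contributes (σ²)^(−n/2) exp(−SS/(2σ²)), so the posterior is Inverse-Gamma(α + n/2, β + SS/2) = Inverse-Gamma(6.5, 25.125).
The mode of Inverse-Gamma(a, b) is b/(a+1) = 25.125/7.5 ≈ 3.3500.

σ̂²_MAP = 3.3500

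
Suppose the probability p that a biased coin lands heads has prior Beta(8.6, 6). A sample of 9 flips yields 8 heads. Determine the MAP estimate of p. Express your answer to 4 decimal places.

p̂_MAP = 0.7222

Prior: Beta(8.6, 6).
Data: 8 successes in 9 trials. The binomial likelihood contributes p^8(1−p)^1, so the posterior is Beta(8.6+8, 6+1) = Beta(16.6, 7).
For Beta(a, b) with a, b > 1 the mode is (a−1)/(a+b−2) = 15.6/21.6 ≈ 0.7222.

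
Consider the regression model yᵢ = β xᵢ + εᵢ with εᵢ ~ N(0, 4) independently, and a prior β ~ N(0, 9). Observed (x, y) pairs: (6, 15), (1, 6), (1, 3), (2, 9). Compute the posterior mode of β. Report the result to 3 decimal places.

log p(β | y) = −Σ(yᵢ − βxᵢ)²/(2·4) − β²/(2·9) + const.
Setting the derivative to zero: Σxᵢ(yᵢ − βxᵢ)/4 − β/9 = 0, so β = Σxᵢyᵢ / (Σxᵢ² + σ²/τ²).
Σxᵢyᵢ = 6·15 + 1·6 + 1·3 + 2·9 = 117; Σxᵢ² = 42; σ²/τ² = 4/9.
β̂_MAP = 117 / (42 + 4/9) = 117/(382/9) = 1053/382 ≈ 2.757.

β̂_MAP = 2.757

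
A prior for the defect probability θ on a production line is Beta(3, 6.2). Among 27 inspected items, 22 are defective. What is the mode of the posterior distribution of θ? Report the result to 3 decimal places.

θ̂_MAP = 0.702

Prior: Beta(3, 6.2).
Data: 22 successes in 27 trials. The binomial likelihood contributes θ^22(1−θ)^5, so the posterior is Beta(3+22, 6.2+5) = Beta(25, 11.2).
For Beta(a, b) with a, b > 1 the mode is (a−1)/(a+b−2) = 24/34.2 ≈ 0.702.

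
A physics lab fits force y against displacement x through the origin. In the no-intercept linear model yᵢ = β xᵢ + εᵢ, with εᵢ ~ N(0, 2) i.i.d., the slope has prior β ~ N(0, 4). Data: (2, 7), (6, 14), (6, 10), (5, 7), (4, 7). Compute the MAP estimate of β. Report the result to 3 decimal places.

β̂_MAP = 1.881

log p(β | y) = −Σ(yᵢ − βxᵢ)²/(2·2) − β²/(2·4) + const.
Setting the derivative to zero: Σxᵢ(yᵢ − βxᵢ)/2 − β/4 = 0, so β = Σxᵢyᵢ / (Σxᵢ² + σ²/τ²).
Σxᵢyᵢ = 2·7 + 6·14 + 6·10 + 5·7 + 4·7 = 221; Σxᵢ² = 117; σ²/τ² = 0.5.
β̂_MAP = 221 / (117 + 0.5) = 221/117.5 ≈ 1.881.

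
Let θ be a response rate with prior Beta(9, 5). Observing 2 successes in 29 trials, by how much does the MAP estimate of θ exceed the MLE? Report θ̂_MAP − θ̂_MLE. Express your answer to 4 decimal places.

Posterior is Beta(11, 32); MAP = (11−1)/(43−2) = 10/41 ≈ 0.24390.
MLE ignores the prior: θ̂_MLE = k/n = 2/29 ≈ 0.06897.
Difference = 10/41 − 2/29 = 208/1189 ≈ 0.1749.

MAP − MLE = 0.1749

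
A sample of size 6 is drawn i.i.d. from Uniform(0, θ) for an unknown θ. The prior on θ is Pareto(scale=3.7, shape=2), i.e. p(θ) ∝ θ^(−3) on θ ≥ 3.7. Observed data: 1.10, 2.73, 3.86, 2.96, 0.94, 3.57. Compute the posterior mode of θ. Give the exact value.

θ̂_MAP = 3.86

The Uniform(0, θ) likelihood is θ^(−n) for θ ≥ max(xᵢ), zero otherwise. Here max(xᵢ) = 3.86.
Posterior ∝ θ^(−3) · θ^(−6) = θ^(−9) on θ ≥ max(3.7, 3.86) = 3.86.
This density is strictly decreasing in θ, so the posterior mode lies at the lower boundary of the support.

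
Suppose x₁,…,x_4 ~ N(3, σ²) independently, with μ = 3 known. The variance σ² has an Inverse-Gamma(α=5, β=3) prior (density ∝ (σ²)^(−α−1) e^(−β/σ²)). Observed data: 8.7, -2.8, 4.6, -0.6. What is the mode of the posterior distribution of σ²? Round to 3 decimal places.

Sum of squared deviations about the known mean: SS = (8.7−3)² + (-2.8−3)² + (4.6−3)² + (-0.6−3)² = 81.65.
The Normal likelihood contributes (σ²)^(−n/2) exp(−SS/(2σ²)), so the posterior is Inverse-Gamma(α + n/2, β + SS/2) = Inverse-Gamma(7, 43.825).
The mode of Inverse-Gamma(a, b) is b/(a+1) = 43.825/8 ≈ 5.478.

σ̂²_MAP = 5.478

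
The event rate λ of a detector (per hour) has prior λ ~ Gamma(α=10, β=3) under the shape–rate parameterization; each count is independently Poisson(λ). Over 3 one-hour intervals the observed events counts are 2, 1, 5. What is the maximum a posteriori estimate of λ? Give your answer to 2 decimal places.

Σxᵢ = 2+1+5 = 8, with n = 3.
Posterior ∝ λ^9e^(−3λ) · λ^8e^(−3λ) = λ^17e^(−6λ), i.e. Gamma(shape=18, rate=6).
The mode of a Gamma(a, b) with a ≥ 1 (shape–rate) is (a−1)/b = 17/6 ≈ 2.83.

λ̂_MAP = 2.83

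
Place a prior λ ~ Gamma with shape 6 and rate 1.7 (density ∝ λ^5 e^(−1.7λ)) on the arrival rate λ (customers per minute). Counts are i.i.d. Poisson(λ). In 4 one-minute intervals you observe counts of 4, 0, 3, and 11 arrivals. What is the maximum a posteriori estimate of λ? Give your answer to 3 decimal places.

Σxᵢ = 4+0+3+11 = 18, with n = 4.
Posterior ∝ λ^5e^(−1.7λ) · λ^18e^(−4λ) = λ^23e^(−5.7λ), i.e. Gamma(shape=24, rate=5.7).
The mode of a Gamma(a, b) with a ≥ 1 (shape–rate) is (a−1)/b = 23/5.7 ≈ 4.035.

λ̂_MAP = 4.035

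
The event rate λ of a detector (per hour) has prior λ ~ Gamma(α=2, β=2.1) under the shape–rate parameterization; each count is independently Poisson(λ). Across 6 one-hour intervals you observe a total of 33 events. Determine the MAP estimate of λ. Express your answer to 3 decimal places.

Σxᵢ = 33, n = 6.
Posterior ∝ λe^(−2.1λ) · λ^33e^(−6λ) = λ^34e^(−8.1λ), i.e. Gamma(shape=35, rate=8.1).
The mode of a Gamma(a, b) with a ≥ 1 (shape–rate) is (a−1)/b = 34/8.1 ≈ 4.198.

λ̂_MAP = 4.198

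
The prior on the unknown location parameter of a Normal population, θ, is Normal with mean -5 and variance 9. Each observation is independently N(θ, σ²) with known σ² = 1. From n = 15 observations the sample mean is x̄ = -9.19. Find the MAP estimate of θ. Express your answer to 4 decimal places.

θ̂_MAP = -9.1592

n = 15, x̄ = -9.19.
For a Normal prior and Normal likelihood with known variance, the posterior is Normal; its mode equals its mean, the precision-weighted average.
Prior precision 1/σ₀² = 1/9; data precision n/σ² = 15/1 = 15.
θ̂ = ((1/9)·(-5) + 15·(-9.19)) / (1/9 + 15) = (-24913/180)/(136/9) = -24913/2720 ≈ -9.1592.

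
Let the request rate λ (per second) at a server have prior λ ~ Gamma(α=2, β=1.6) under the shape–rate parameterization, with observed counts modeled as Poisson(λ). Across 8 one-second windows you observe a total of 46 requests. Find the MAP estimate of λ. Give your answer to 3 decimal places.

Σxᵢ = 46, n = 8.
Posterior ∝ λe^(−1.6λ) · λ^46e^(−8λ) = λ^47e^(−9.6λ), i.e. Gamma(shape=48, rate=9.6).
The mode of a Gamma(a, b) with a ≥ 1 (shape–rate) is (a−1)/b = 47/9.6 ≈ 4.896.

λ̂_MAP = 4.896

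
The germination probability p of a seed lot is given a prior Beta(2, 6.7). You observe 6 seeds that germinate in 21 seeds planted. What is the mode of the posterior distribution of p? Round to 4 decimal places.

Prior: Beta(2, 6.7).
Data: 6 successes in 21 trials. The binomial likelihood contributes p^6(1−p)^15, so the posterior is Beta(2+6, 6.7+15) = Beta(8, 21.7).
For Beta(a, b) with a, b > 1 the mode is (a−1)/(a+b−2) = 7/27.7 ≈ 0.2527.

p̂_MAP = 0.2527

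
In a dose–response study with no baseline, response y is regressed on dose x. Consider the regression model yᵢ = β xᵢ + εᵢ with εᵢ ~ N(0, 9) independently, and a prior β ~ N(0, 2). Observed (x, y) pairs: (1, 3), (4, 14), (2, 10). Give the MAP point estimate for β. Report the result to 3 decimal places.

β̂_MAP = 3.098

log p(β | y) = −Σ(yᵢ − βxᵢ)²/(2·9) − β²/(2·2) + const.
Setting the derivative to zero: Σxᵢ(yᵢ − βxᵢ)/9 − β/2 = 0, so β = Σxᵢyᵢ / (Σxᵢ² + σ²/τ²).
Σxᵢyᵢ = 1·3 + 4·14 + 2·10 = 79; Σxᵢ² = 21; σ²/τ² = 4.5.
β̂_MAP = 79 / (21 + 4.5) = 79/25.5 ≈ 3.098.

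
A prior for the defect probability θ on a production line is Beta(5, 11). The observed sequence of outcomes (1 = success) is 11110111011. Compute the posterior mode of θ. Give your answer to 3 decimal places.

Prior: Beta(5, 11).
Data: 9 successes in 11 trials (from the sequence). The binomial likelihood contributes θ^9(1−θ)^2, so the posterior is Beta(5+9, 11+2) = Beta(14, 13).
For Beta(a, b) with a, b > 1 the mode is (a−1)/(a+b−2) = 13/25 ≈ 0.520.

θ̂_MAP = 0.520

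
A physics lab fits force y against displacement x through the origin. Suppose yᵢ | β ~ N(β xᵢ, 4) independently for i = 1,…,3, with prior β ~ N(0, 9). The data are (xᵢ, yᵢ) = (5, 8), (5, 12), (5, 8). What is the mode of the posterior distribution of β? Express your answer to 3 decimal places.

β̂_MAP = 1.856

log p(β | y) = −Σ(yᵢ − βxᵢ)²/(2·4) − β²/(2·9) + const.
Setting the derivative to zero: Σxᵢ(yᵢ − βxᵢ)/4 − β/9 = 0, so β = Σxᵢyᵢ / (Σxᵢ² + σ²/τ²).
Σxᵢyᵢ = 5·8 + 5·12 + 5·8 = 140; Σxᵢ² = 75; σ²/τ² = 4/9.
β̂_MAP = 140 / (75 + 4/9) = 140/(679/9) = 180/97 ≈ 1.856.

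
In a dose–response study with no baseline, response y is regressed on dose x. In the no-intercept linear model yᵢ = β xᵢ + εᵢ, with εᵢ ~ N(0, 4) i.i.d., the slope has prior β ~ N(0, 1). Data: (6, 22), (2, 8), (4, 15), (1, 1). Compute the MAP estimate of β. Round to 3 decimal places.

log p(β | y) = −Σ(yᵢ − βxᵢ)²/(2·4) − β²/(2·1) + const.
Setting the derivative to zero: Σxᵢ(yᵢ − βxᵢ)/4 − β/1 = 0, so β = Σxᵢyᵢ / (Σxᵢ² + σ²/τ²).
Σxᵢyᵢ = 6·22 + 2·8 + 4·15 + 1·1 = 209; Σxᵢ² = 57; σ²/τ² = 4.
β̂_MAP = 209 / (57 + 4) = 209/61 ≈ 3.426.

β̂_MAP = 3.426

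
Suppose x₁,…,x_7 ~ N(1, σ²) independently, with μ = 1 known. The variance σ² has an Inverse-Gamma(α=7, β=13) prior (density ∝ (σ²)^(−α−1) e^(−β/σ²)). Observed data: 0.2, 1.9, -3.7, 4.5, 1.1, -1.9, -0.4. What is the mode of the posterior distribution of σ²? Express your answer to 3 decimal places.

σ̂²_MAP = 3.138

Sum of squared deviations about the known mean: SS = (0.2−1)² + (1.9−1)² + (-3.7−1)² + (4.5−1)² + (1.1−1)² + (-1.9−1)² + (-0.4−1)² = 46.17.
The Normal likelihood contributes (σ²)^(−n/2) exp(−SS/(2σ²)), so the posterior is Inverse-Gamma(α + n/2, β + SS/2) = Inverse-Gamma(10.5, 36.085).
The mode of Inverse-Gamma(a, b) is b/(a+1) = 36.085/11.5 ≈ 3.138.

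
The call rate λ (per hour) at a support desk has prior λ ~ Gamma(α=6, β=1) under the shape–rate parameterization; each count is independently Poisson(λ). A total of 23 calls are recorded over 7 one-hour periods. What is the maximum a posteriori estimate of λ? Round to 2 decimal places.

λ̂_MAP = 3.50

Σxᵢ = 23, n = 7.
Posterior ∝ λ^5e^(−1λ) · λ^23e^(−7λ) = λ^28e^(−8λ), i.e. Gamma(shape=29, rate=8).
The mode of a Gamma(a, b) with a ≥ 1 (shape–rate) is (a−1)/b = 28/8 ≈ 3.50.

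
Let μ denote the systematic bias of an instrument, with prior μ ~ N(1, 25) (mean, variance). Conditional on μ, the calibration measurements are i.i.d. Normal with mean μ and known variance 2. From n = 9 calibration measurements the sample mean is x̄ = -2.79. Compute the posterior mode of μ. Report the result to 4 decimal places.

n = 9, x̄ = -2.79.
For a Normal prior and Normal likelihood with known variance, the posterior is Normal; its mode equals its mean, the precision-weighted average.
Prior precision 1/σ₀² = 1/25 = 0.04; data precision n/σ² = 9/2 = 4.5.
μ̂ = (0.04·1 + 4.5·(-2.79)) / (0.04 + 4.5) = (-12.515)/4.54 = -2503/908 ≈ -2.7566.

μ̂_MAP = -2.7566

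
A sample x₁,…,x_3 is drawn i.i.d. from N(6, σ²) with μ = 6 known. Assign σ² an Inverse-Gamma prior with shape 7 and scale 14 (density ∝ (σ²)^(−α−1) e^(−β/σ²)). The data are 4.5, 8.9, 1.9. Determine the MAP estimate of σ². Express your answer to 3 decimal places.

Sum of squared deviations about the known mean: SS = (4.5−6)² + (8.9−6)² + (1.9−6)² = 27.47.
The Normal likelihood contributes (σ²)^(−n/2) exp(−SS/(2σ²)), so the posterior is Inverse-Gamma(α + n/2, β + SS/2) = Inverse-Gamma(8.5, 27.735).
The mode of Inverse-Gamma(a, b) is b/(a+1) = 27.735/9.5 ≈ 2.919.

σ̂²_MAP = 2.919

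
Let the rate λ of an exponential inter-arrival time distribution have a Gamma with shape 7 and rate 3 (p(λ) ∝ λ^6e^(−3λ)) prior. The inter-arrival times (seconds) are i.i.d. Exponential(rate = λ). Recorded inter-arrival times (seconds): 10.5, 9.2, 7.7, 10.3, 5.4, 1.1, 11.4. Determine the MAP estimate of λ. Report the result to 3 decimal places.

λ̂_MAP = 0.222

The Exponential(rate=λ) likelihood is ∝ λ^n e^(−λΣtᵢ). Here n = 7 and Σtᵢ = 10.5 + 9.2 + 7.7 + 10.3 + 5.4 + 1.1 + 11.4 = 55.6.
Posterior ∝ λ^6e^(−3λ) · λ^7e^(−55.6λ) = λ^13e^(−58.6λ), i.e. Gamma(14, 58.6).
Mode = (a−1)/b = 13/58.6 ≈ 0.222.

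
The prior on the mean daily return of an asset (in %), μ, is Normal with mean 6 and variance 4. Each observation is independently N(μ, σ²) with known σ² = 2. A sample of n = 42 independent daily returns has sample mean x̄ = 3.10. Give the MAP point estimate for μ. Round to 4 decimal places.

n = 42, x̄ = 3.10.
For a Normal prior and Normal likelihood with known variance, the posterior is Normal; its mode equals its mean, the precision-weighted average.
Prior precision 1/σ₀² = 1/4 = 0.25; data precision n/σ² = 42/2 = 21.
μ̂ = (0.25·6 + 21·3.1) / (0.25 + 21) = 66.6/21.25 = 1332/425 ≈ 3.1341.

μ̂_MAP = 3.1341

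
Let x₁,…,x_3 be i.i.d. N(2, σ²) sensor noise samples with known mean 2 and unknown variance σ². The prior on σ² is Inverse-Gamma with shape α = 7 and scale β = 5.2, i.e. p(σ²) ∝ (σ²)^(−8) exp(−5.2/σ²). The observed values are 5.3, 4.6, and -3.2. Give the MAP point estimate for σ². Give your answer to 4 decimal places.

Sum of squared deviations about the known mean: SS = (5.3−2)² + (4.6−2)² + (-3.2−2)² = 44.69.
The Normal likelihood contributes (σ²)^(−n/2) exp(−SS/(2σ²)), so the posterior is Inverse-Gamma(α + n/2, β + SS/2) = Inverse-Gamma(8.5, 27.545).
The mode of Inverse-Gamma(a, b) is b/(a+1) = 27.545/9.5 ≈ 2.8995.

σ̂²_MAP = 2.8995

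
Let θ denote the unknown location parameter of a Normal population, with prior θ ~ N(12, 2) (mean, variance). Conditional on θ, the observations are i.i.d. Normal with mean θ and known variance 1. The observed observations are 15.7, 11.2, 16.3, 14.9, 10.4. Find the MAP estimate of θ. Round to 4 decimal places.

θ̂_MAP = 13.5455

n = 5; x̄ = (15.7 + 11.2 + 16.3 + 14.9 + 10.4)/5 = 68.5/5 = 13.7.
For a Normal prior and Normal likelihood with known variance, the posterior is Normal; its mode equals its mean, the precision-weighted average.
Prior precision 1/σ₀² = 1/2 = 0.5; data precision n/σ² = 5/1 = 5.
θ̂ = (0.5·12 + 5·13.7) / (0.5 + 5) = 74.5/5.5 = 149/11 ≈ 13.5455.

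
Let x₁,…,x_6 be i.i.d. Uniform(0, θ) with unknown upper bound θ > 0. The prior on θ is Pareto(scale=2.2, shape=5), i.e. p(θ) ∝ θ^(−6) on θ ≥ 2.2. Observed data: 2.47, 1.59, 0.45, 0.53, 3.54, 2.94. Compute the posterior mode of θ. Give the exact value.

The Uniform(0, θ) likelihood is θ^(−n) for θ ≥ max(xᵢ), zero otherwise. Here max(xᵢ) = 3.54.
Posterior ∝ θ^(−6) · θ^(−6) = θ^(−12) on θ ≥ max(2.2, 3.54) = 3.54.
This density is strictly decreasing in θ, so the posterior mode lies at the lower boundary of the support.

θ̂_MAP = 3.54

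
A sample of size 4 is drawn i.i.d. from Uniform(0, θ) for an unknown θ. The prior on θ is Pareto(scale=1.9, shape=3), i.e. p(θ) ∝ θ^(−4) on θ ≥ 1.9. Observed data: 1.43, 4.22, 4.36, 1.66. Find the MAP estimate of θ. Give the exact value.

The Uniform(0, θ) likelihood is θ^(−n) for θ ≥ max(xᵢ), zero otherwise. Here max(xᵢ) = 4.36.
Posterior ∝ θ^(−4) · θ^(−4) = θ^(−8) on θ ≥ max(1.9, 4.36) = 4.36.
This density is strictly decreasing in θ, so the posterior mode lies at the lower boundary of the support.

θ̂_MAP = 4.36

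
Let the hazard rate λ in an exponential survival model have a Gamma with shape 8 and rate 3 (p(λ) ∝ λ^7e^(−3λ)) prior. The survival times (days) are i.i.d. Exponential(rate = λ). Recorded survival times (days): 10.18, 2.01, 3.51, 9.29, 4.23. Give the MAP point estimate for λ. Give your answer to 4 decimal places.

The Exponential(rate=λ) likelihood is ∝ λ^n e^(−λΣtᵢ). Here n = 5 and Σtᵢ = 10.18 + 2.01 + 3.51 + 9.29 + 4.23 = 29.22.
Posterior ∝ λ^7e^(−3λ) · λ^5e^(−29.22λ) = λ^12e^(−32.22λ), i.e. Gamma(13, 32.22).
Mode = (a−1)/b = 12/32.22 ≈ 0.3724.

λ̂_MAP = 0.3724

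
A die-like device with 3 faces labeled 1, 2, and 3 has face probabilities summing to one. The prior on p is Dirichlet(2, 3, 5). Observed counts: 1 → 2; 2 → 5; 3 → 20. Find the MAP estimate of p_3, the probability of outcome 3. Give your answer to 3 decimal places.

The posterior is Dirichlet(αᵢ + nᵢ) = Dirichlet(4, 8, 25).
For a Dirichlet(a₁,…,a_K) with all aᵢ > 1, the mode has j-th component (aⱼ − 1)/(Σaᵢ − K).
Here Σaᵢ = 37 and K = 3, so p_3 = (25 − 1)/(37 − 3) = 24/34 ≈ 0.706.

MAP estimate: 0.706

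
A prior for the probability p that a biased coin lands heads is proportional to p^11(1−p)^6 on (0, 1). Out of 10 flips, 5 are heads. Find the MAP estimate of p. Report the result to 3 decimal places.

p̂_MAP = 0.593

The prior density ∝ p^11(1−p)^6 is the kernel of Beta(12, 7).
Data: 5 successes in 10 trials. The binomial likelihood contributes p^5(1−p)^5, so the posterior is Beta(12+5, 7+5) = Beta(17, 12).
For Beta(a, b) with a, b > 1 the mode is (a−1)/(a+b−2) = 16/27 ≈ 0.593.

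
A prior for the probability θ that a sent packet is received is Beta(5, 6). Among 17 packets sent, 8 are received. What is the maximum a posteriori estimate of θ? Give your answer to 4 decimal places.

Prior: Beta(5, 6).
Data: 8 successes in 17 trials. The binomial likelihood contributes θ^8(1−θ)^9, so the posterior is Beta(5+8, 6+9) = Beta(13, 15).
For Beta(a, b) with a, b > 1 the mode is (a−1)/(a+b−2) = 12/26 ≈ 0.4615.

θ̂_MAP = 0.4615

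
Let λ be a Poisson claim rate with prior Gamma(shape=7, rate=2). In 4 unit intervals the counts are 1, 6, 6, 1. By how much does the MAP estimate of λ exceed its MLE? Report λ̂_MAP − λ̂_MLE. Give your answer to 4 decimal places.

Σxᵢ = 14. Posterior is Gamma(21, 6); MAP = (21−1)/6 = 20/6 ≈ 3.33333.
MLE = x̄ = 14/4 ≈ 3.50000.
Difference = 20/6 − 14/4 = -1/6 ≈ -0.1667.

MAP − MLE = -0.1667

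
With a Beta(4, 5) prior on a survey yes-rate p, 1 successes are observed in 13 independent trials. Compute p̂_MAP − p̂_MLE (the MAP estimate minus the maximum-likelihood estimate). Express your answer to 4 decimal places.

MAP − MLE = 0.1231

Posterior is Beta(5, 17); MAP = (5−1)/(22−2) = 4/20 ≈ 0.20000.
MLE ignores the prior: p̂_MLE = k/n = 1/13 ≈ 0.07692.
Difference = 4/20 − 1/13 = 8/65 ≈ 0.1231.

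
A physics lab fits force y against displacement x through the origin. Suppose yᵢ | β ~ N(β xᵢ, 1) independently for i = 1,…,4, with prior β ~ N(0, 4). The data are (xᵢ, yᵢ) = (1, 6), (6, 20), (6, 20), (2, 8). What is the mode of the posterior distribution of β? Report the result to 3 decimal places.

β̂_MAP = 3.392

log p(β | y) = −Σ(yᵢ − βxᵢ)²/(2·1) − β²/(2·4) + const.
Setting the derivative to zero: Σxᵢ(yᵢ − βxᵢ)/1 − β/4 = 0, so β = Σxᵢyᵢ / (Σxᵢ² + σ²/τ²).
Σxᵢyᵢ = 1·6 + 6·20 + 6·20 + 2·8 = 262; Σxᵢ² = 77; σ²/τ² = 0.25.
β̂_MAP = 262 / (77 + 0.25) = 262/77.25 ≈ 3.392.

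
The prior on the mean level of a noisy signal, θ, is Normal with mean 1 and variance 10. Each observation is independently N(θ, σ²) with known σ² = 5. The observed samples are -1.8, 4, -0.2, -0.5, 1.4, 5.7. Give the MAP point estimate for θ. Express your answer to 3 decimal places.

θ̂_MAP = 1.400

n = 6; x̄ = ((-1.8) + 4 + (-0.2) + (-0.5) + 1.4 + 5.7)/6 = 8.6/6 = 43/30 ≈ 1.4333.
For a Normal prior and Normal likelihood with known variance, the posterior is Normal; its mode equals its mean, the precision-weighted average.
Prior precision 1/σ₀² = 1/10 = 0.1; data precision n/σ² = 6/5 = 1.2.
θ̂ = (0.1·1 + 1.2·(43/30)) / (0.1 + 1.2) = 1.82/1.3 = 1.400.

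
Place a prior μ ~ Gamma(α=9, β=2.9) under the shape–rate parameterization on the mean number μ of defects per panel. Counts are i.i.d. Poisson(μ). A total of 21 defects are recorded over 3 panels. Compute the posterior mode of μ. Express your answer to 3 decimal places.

μ̂_MAP = 4.915

Σxᵢ = 21, n = 3.
Posterior ∝ μ^8e^(−2.9μ) · μ^21e^(−3μ) = μ^29e^(−5.9μ), i.e. Gamma(shape=30, rate=5.9).
The mode of a Gamma(a, b) with a ≥ 1 (shape–rate) is (a−1)/b = 29/5.9 ≈ 4.915.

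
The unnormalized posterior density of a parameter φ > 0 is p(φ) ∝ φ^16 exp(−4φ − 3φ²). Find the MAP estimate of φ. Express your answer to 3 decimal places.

ℓ'(φ) = 16/φ − 4 − 6φ. Setting this to zero and multiplying by φ: 6φ² + 4φ − 16 = 0.
φ = (−4 + √(4² + 4·6·16)) / (2·6) = (−4 + √400) / 12 = (−4 + 20)/12 = 4/3.
ℓ''(φ) = −16/φ² − 6 < 0, confirming a maximum.

φ̂_MAP = 1.333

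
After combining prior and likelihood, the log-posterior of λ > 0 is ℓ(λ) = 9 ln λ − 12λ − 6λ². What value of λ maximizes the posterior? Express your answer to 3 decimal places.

ℓ'(λ) = 9/λ − 12 − 12λ. Setting this to zero and multiplying by λ: 12λ² + 12λ − 9 = 0.
λ = (−12 + √(12² + 4·12·9)) / (2·12) = (−12 + √576) / 24 = (−12 + 24)/24 = 1/2.
ℓ''(λ) = −9/λ² − 12 < 0, confirming a maximum.

λ̂_MAP = 0.500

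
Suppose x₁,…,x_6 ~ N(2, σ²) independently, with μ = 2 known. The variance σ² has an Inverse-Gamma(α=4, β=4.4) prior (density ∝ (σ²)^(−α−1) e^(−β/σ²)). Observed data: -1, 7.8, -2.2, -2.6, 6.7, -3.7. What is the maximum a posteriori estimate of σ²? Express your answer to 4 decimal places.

σ̂²_MAP = 9.0513

Sum of squared deviations about the known mean: SS = (-1−2)² + (7.8−2)² + (-2.2−2)² + (-2.6−2)² + (6.7−2)² + (-3.7−2)² = 136.02.
The Normal likelihood contributes (σ²)^(−n/2) exp(−SS/(2σ²)), so the posterior is Inverse-Gamma(α + n/2, β + SS/2) = Inverse-Gamma(7, 72.41).
The mode of Inverse-Gamma(a, b) is b/(a+1) = 72.41/8 ≈ 9.0513.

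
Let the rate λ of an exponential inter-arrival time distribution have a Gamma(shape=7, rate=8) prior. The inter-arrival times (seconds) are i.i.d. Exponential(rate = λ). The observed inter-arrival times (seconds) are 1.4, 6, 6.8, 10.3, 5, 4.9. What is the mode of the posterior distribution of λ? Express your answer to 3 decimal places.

The Exponential(rate=λ) likelihood is ∝ λ^n e^(−λΣtᵢ). Here n = 6 and Σtᵢ = 1.4 + 6 + 6.8 + 10.3 + 5 + 4.9 = 34.4.
Posterior ∝ λ^6e^(−8λ) · λ^6e^(−34.4λ) = λ^12e^(−42.4λ), i.e. Gamma(13, 42.4).
Mode = (a−1)/b = 12/42.4 ≈ 0.283.

λ̂_MAP = 0.283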